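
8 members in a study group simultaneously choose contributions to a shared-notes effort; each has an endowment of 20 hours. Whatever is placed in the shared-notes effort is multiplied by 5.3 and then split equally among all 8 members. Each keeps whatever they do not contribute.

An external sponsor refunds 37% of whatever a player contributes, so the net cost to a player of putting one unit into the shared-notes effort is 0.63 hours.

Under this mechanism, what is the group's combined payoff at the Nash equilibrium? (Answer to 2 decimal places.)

907.20 hours

With the mechanism, a contributed unit returns (5.3/8) / 0.63 = 1.0516 per unit of net cost to the contributor — now above 1 — so contributing fully is weakly dominant for every player.
At the Nash equilibrium everyone contributes 20. Group total payoff = 8 × (20 × 0.37 + 5.3 × 20) = 907.20.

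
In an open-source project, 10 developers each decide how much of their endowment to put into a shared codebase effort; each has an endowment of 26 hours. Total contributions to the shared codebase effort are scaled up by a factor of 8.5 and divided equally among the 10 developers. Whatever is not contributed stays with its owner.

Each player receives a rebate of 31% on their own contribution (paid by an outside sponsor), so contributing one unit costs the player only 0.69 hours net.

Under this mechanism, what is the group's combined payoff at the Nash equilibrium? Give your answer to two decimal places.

2290.60 hours

Under the mechanism each unit contributed yields (8.5/10) / 0.69 = 1.2319 back to its contributor per unit of net cost, which exceeds 1, making full contribution the dominant choice for everyone.
So the Nash equilibrium is full contribution by all 10; the group earns 10 × (26 × 0.31 + 8.5 × 26) = 2290.60.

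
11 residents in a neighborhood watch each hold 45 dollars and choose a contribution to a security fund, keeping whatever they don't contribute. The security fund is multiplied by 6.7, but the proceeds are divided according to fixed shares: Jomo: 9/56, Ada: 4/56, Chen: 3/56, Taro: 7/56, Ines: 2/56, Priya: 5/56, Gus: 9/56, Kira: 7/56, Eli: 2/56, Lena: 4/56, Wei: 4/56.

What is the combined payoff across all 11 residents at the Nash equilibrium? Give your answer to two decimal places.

A player with share s gets back 6.7·s per unit contributed, so full contribution is dominant for anyone with s > 1/6.7 = 0.1493 and zero contribution is dominant for anyone below.
The shares above 0.1493 belong to Jomo and Gus, contributing 45 each; the remaining 9 contribute 0. Total contributed: 90.
The security fund pays out 6.7 × 90 = 603.00 in total (split across the unequal shares, but the aggregate is all that matters for the group sum).
The 9 free-riders keep 45 each, adding 405. Group total = 405 + 603.00 = 1008.00.

1008.00 dollars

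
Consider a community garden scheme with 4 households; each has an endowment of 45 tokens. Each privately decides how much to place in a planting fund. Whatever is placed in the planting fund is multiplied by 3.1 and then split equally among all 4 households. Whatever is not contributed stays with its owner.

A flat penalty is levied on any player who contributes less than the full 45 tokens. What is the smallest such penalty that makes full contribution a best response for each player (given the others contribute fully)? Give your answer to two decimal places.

10.13 tokens

Given the others contribute fully, the best deviation is to contribute 0 (any partial contribution still incurs the fine and gives up units whose private return 0.7750 is below 1).
Deviating from 45 to 0 saves 45 tokens but forfeits the deviator's share of the drop in the planting fund: 3.1/4 × 45 = 34.87.
So the deviation gain is 45 − 34.87 = 10.13, and the fine must be at least 10.13 tokens to wipe it out.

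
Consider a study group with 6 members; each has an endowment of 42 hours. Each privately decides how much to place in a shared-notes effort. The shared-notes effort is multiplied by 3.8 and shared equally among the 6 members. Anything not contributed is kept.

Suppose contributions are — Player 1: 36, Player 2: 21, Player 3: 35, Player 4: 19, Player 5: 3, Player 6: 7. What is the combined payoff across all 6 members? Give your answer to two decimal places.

590.80 hours

Total contributed: 36 + 21 + 35 + 19 + 3 + 7 = 121; total kept: 6 × 42 − 121 = 131.
The shared-notes effort pays out 3.8 × 121 = 459.80 in aggregate.
Group total = 131 + 459.80 = 590.80.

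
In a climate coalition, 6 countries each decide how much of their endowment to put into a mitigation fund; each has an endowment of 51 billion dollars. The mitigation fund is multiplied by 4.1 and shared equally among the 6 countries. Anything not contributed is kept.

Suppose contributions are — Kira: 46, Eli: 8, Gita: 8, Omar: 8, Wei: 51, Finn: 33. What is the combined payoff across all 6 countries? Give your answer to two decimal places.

Total contributed: 46 + 8 + 8 + 8 + 51 + 33 = 154; total kept: 6 × 51 − 154 = 152.
The mitigation fund pays out 4.1 × 154 = 631.40 in aggregate.
Group total = 152 + 631.40 = 783.40.

783.40 billion dollars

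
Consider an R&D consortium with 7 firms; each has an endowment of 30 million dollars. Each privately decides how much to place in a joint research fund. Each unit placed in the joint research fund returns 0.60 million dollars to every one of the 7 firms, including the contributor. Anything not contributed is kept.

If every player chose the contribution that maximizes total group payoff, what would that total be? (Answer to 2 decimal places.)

Each contributed unit returns 4.200 to the group as a whole (0.60 to each of 7 players), which exceeds 1, so the social optimum is full contribution: group total = 4.200 × 210 = 882.00.

882.00 million dollars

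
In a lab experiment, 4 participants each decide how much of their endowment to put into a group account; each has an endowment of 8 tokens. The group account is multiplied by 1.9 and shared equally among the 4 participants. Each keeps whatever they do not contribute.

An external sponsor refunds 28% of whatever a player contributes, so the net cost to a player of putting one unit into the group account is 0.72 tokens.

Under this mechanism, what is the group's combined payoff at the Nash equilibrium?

The effective private return is (1.9/4) / 0.72 = 0.6597, which is still under 1, so the mechanism doesn't change anyone's dominant strategy: zero contribution.
Everyone keeps their endowment and the group total is 4 × 8 = 32.

32.00 tokens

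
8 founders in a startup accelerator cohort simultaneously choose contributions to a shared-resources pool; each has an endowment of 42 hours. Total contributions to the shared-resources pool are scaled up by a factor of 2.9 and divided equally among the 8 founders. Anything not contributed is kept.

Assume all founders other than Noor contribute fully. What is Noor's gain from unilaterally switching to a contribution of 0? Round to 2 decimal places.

Switching from a contribution of 42 to 0 lets Noor keep an extra 42 hours, but lowers the shared-resources pool by 42, which costs Noor their own share of that drop: 2.9/8 × 42 = 15.22.
Net gain = 42 − 15.22 = 26.78. The private return per contributed unit (0.3625) is below 1, so free-riding is indeed the best response regardless of what the others do.

26.78 hours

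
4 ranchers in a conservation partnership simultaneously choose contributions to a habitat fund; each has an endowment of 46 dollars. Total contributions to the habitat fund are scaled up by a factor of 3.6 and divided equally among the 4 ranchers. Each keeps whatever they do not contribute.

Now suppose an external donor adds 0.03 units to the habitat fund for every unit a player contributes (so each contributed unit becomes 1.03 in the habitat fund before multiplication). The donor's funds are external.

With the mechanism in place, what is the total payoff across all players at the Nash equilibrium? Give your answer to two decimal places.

Even with the mechanism, each unit contributed returns only 3.6 × 1.03 / 4 = 0.9270 per unit of net cost, so contributing nothing is still dominant.
Everyone keeps their endowment and the group total is 4 × 46 = 184.

184.00 dollars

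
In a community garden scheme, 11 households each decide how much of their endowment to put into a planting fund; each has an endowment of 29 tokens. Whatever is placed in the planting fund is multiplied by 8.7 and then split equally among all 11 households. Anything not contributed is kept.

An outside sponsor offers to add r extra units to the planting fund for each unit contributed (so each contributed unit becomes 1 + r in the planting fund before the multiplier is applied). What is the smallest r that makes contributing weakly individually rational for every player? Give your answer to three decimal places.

0.264

With matching at rate r, one contributed unit becomes (1 + r) in the planting fund and returns 8.7 × (1 + r) / 11 to the contributor.
Setting this equal to 1: 1 + r = 11/8.7 = 1.2644.
So the minimum matching rate is r = 1.2644 − 1 = 0.264.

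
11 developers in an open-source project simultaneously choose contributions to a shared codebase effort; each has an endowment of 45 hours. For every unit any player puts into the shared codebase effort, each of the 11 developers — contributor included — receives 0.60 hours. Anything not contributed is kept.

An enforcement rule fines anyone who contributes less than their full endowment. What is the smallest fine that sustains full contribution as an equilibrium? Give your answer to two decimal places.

18.00 hours

Given the others contribute fully, the best deviation is to contribute 0 (any partial contribution still incurs the fine and gives up units whose private return 0.60 is below 1).
Deviating from 45 to 0 saves 45 hours but forfeits the deviator's share of the drop in the shared codebase effort: 0.60 × 45 = 27.00.
So the deviation gain is 45 − 27.00 = 18.00, and the fine must be at least 18.00 hours to wipe it out.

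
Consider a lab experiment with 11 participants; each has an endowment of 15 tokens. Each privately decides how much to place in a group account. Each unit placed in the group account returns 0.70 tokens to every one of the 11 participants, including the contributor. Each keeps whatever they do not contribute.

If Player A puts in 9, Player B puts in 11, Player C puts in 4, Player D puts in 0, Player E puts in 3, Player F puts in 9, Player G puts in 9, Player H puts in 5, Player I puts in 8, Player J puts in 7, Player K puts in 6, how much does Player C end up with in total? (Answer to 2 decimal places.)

60.70 tokens

Total contributed: 9 + 11 + 4 + 0 + 3 + 9 + 9 + 5 + 8 + 7 + 6 = 71.
Each receives 0.70 × 71 = 49.70 from the group account.
Player C keeps 15 − 4 = 11, so Player C's payoff is 11 + 49.70 = 60.70.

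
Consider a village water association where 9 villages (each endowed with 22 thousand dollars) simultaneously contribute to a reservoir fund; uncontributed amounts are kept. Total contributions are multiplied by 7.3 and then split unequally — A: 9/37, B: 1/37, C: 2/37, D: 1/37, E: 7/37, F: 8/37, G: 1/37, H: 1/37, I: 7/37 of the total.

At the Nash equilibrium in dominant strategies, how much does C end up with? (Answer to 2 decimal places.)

56.72 thousand dollars

For player j, contributing a unit is worthwhile iff 7.3 × (j's share) ≥ 1, i.e. iff j's share is at least 0.1370.
The shares above 0.1370 belong to A, E, F and I, contributing 22 each; the remaining 5 contribute 0. Total contributed: 88.
C keeps 22 and receives 7.3 × 88 × 2/37 = 34.72 from the reservoir fund, for a payoff of 56.72.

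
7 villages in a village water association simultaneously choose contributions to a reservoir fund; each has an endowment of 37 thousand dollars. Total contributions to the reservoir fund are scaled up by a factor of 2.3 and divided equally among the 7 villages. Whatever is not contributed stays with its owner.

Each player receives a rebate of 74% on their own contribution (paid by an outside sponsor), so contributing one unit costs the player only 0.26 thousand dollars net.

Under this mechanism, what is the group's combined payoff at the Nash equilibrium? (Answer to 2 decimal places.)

787.36 thousand dollars

Under the mechanism each unit contributed yields (2.3/7) / 0.26 = 1.2637 back to its contributor per unit of net cost, which exceeds 1, making full contribution the dominant choice for everyone.
At the Nash equilibrium everyone contributes 37. Group total payoff = 7 × (37 × 0.74 + 2.3 × 37) = 787.36.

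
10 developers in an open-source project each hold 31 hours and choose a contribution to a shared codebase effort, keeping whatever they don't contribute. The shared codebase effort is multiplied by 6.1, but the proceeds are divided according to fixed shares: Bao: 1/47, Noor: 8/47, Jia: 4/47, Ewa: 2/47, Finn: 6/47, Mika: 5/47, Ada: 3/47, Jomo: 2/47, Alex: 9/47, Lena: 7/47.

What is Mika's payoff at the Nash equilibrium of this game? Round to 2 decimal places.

71.23 hours

Player j's private return per contributed unit is 6.1 × (j's share). Contributing is weakly dominant for j when that share is at least 1/6.1 = 0.1639, and contributing 0 is dominant otherwise.
Noor and Alex are above the threshold, contributing 31 each; the remaining 8 contribute 0. Total contributed: 62.
Mika keeps 31 and receives 6.1 × 62 × 5/47 = 40.23 from the shared codebase effort, for a payoff of 71.23.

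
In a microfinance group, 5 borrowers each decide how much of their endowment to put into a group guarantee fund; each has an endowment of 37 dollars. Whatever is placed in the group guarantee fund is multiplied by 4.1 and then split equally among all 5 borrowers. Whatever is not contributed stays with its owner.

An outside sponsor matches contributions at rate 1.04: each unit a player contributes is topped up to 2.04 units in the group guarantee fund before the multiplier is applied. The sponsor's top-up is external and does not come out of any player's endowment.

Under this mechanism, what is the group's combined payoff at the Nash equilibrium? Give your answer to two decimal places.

With the mechanism, a contributed unit returns 4.1 × 2.04 / 5 = 1.6728 per unit of net cost to the contributor — now above 1 — so contributing fully is weakly dominant for every player.
At the Nash equilibrium everyone contributes 37. Group total payoff = 4.1 × 2.04 × 185 = 1547.34.

1547.34 dollars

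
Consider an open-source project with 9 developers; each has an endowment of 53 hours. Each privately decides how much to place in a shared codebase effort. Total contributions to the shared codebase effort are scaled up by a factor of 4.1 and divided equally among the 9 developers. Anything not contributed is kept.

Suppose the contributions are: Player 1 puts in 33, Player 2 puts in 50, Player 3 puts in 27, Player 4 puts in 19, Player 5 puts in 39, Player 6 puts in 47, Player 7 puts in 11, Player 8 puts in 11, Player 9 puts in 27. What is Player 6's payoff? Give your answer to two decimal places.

126.27 hours

Total contributed: 33 + 50 + 27 + 19 + 39 + 47 + 11 + 11 + 27 = 264.
Each receives 4.1 × 264 / 9 = 120.27 from the shared codebase effort.
Player 6 keeps 53 − 47 = 6, so Player 6's payoff is 6 + 120.27 = 126.27.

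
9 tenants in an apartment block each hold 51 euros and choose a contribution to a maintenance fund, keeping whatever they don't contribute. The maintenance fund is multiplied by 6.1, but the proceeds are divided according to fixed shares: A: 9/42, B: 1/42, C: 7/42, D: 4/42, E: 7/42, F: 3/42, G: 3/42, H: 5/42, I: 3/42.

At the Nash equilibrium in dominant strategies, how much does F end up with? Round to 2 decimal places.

Player j's private return per contributed unit is 6.1 × (j's share). Contributing is weakly dominant for j when that share is at least 1/6.1 = 0.1639, and contributing 0 is dominant otherwise.
The shares above 0.1639 belong to A, C and E, contributing 51 each; the remaining 6 contribute 0. Total contributed: 153.
F keeps 51 and receives 6.1 × 153 × 3/42 = 66.66 from the maintenance fund, for a payoff of 117.66.

117.66 euros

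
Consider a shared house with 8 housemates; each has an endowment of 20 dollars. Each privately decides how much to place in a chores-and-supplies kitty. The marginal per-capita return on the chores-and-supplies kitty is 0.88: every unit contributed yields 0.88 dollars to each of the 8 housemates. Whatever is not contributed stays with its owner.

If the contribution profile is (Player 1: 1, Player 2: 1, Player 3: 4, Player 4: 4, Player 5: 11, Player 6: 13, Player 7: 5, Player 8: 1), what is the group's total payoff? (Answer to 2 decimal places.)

Total contributed: 1 + 1 + 4 + 4 + 11 + 13 + 5 + 1 = 40; total kept: 8 × 20 − 40 = 120.
The chores-and-supplies kitty pays out 0.88 × 8 × 40 = 281.60 in aggregate.
Group total = 120 + 281.60 = 401.60.

401.60 dollars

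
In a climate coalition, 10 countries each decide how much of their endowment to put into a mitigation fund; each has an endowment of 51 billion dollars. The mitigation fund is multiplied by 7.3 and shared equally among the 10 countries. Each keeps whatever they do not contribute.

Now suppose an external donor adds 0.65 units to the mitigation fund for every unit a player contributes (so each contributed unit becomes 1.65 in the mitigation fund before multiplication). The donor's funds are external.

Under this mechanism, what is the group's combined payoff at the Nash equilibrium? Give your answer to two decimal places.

With the mechanism, a contributed unit returns 7.3 × 1.65 / 10 = 1.2045 per unit of net cost to the contributor — now above 1 — so contributing fully is weakly dominant for every player.
At the Nash equilibrium everyone contributes 51. Group total payoff = 7.3 × 1.65 × 510 = 6142.95.

6142.95 billion dollars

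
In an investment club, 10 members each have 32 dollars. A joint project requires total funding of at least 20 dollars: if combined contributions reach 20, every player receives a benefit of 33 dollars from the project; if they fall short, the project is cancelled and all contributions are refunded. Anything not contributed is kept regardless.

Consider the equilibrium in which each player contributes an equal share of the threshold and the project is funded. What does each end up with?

63 dollars

Equal share of the threshold: 20/10 = 2.
At this profile no one gains by cutting their contribution: any cut drops the total below 20, the project is cancelled, contributions are refunded, and the deviator ends with 32, which is less than 32 − 2 + 33 = 63. Contributing more than 2 just wastes the excess. So contributing exactly 2 is a best response.
Each player's payoff: 32 − 2 + 33 = 63.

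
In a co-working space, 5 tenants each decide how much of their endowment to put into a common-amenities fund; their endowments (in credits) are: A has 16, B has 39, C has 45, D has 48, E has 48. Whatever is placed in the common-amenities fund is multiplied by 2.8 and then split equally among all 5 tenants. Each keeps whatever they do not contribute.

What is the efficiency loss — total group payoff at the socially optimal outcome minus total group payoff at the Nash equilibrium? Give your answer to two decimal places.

352.80 credits

The private return per contributed unit is 2.8/5 = 0.5600 < 1 for every player regardless of endowment, so the Nash equilibrium is zero contribution and the group total is Σ E_j = 16 + 39 + 45 + 48 + 48 = 196.
Each contributed unit returns 2.800 to the group, so the social optimum is full contribution by everyone: group total = 2.800 × 196 = 548.80.
Efficiency loss = (2.800 − 1) × 196 = 352.80.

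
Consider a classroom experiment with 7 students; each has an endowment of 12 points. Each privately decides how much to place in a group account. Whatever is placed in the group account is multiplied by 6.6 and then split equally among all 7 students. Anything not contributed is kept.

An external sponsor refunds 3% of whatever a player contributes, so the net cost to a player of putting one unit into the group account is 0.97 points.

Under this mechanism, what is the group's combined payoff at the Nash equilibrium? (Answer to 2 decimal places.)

The effective private return is (6.6/7) / 0.97 = 0.9720, which is still under 1, so the mechanism doesn't change anyone's dominant strategy: zero contribution.
At the Nash equilibrium no one contributes; group total payoff = 7 × 12 = 84.

84.00 points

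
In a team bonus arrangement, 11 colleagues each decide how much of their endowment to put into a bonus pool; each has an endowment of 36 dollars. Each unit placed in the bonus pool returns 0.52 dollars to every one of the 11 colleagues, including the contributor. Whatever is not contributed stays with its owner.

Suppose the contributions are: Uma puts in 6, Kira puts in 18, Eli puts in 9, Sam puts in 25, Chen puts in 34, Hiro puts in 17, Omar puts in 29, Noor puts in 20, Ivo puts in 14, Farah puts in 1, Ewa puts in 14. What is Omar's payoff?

Total contributed: 6 + 18 + 9 + 25 + 34 + 17 + 29 + 20 + 14 + 1 + 14 = 187.
Each receives 0.52 × 187 = 97.24 from the bonus pool.
Omar keeps 36 − 29 = 7, so Omar's payoff is 7 + 97.24 = 104.24.

104.24 dollars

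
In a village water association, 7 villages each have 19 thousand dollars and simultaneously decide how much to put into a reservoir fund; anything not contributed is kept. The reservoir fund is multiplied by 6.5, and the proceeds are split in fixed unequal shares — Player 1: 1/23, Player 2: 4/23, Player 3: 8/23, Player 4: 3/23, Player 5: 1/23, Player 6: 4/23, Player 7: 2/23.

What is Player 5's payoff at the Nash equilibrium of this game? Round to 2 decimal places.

35.11 thousand dollars

For player j, contributing a unit is worthwhile iff 6.5 × (j's share) ≥ 1, i.e. iff j's share is at least 0.1538.
The shares above 0.1538 belong to Player 2, Player 3 and Player 6, contributing 19 each; the remaining 4 contribute 0. Total contributed: 57.
Player 5 keeps 19 and receives 6.5 × 57 × 1/23 = 16.11 from the reservoir fund, for a payoff of 35.11.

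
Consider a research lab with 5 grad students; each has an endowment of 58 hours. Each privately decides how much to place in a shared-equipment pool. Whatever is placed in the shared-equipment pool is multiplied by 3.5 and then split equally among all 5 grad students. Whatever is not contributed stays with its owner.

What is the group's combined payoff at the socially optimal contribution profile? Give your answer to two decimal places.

Each contributed unit returns 3.500 to the group as a whole (0.7000 to each of 5 players), which exceeds 1, so the social optimum is full contribution: group total = 3.500 × 290 = 1015.00.

1015.00 hours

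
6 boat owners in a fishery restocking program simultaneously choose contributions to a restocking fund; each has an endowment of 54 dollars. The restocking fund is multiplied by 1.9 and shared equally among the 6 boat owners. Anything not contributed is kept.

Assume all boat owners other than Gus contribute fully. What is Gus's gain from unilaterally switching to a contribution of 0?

36.90 dollars

Switching from a contribution of 54 to 0 lets Gus keep an extra 54 dollars, but lowers the restocking fund by 54, which costs Gus their own share of that drop: 1.9/6 × 54 = 17.10.
Net gain = 54 − 17.10 = 36.90. The private return per contributed unit (0.3167) is below 1, so free-riding is indeed the best response regardless of what the others do.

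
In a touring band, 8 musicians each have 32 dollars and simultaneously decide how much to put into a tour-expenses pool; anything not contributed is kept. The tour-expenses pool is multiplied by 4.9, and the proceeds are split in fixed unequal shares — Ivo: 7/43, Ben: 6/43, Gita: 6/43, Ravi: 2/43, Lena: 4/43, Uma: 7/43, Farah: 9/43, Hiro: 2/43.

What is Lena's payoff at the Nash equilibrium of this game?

For player j, contributing a unit is worthwhile iff 4.9 × (j's share) ≥ 1, i.e. iff j's share is at least 0.2041.
Farah alone (share 9/43) is above the threshold, contributing 32; the remaining 7 contribute 0. Total contributed: 32.
Lena keeps 32 and receives 4.9 × 32 × 4/43 = 14.59 from the tour-expenses pool, for a payoff of 46.59.

46.59 dollars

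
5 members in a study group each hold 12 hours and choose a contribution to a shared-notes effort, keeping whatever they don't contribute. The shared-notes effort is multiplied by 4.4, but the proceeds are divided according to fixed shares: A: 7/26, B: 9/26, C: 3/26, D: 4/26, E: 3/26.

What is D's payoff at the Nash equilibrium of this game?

Each unit j contributes comes back to j as 4.4 × (j's share), so j prefers to contribute only if that share exceeds 1/4.4 = 0.2273; otherwise keeping the unit dominates.
The shares above 0.2273 belong to A and B, contributing 12 each; the remaining 3 contribute 0. Total contributed: 24.
D keeps 12 and receives 4.4 × 24 × 4/26 = 16.25 from the shared-notes effort, for a payoff of 28.25.

28.25 hours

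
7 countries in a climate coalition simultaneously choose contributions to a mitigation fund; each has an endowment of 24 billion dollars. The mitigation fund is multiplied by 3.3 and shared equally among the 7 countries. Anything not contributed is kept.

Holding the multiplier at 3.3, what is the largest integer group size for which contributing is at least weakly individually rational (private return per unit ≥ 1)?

3

Private return per unit is 3.3/(group size), which is ≥ 1 whenever the group size is ≤ 3.3.
The largest such integer is 3.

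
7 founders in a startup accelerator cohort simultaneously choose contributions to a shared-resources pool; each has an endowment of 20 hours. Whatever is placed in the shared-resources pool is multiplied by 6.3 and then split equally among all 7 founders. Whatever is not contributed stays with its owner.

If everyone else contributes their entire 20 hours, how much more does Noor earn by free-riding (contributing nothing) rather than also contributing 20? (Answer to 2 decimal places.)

2.00 hours

Switching from a contribution of 20 to 0 lets Noor keep an extra 20 hours, but lowers the shared-resources pool by 20, which costs Noor their own share of that drop: 6.3/7 × 20 = 18.00.
Net gain = 20 − 18.00 = 2.00. The private return per contributed unit (0.9000) is below 1, so free-riding is indeed the best response regardless of what the others do.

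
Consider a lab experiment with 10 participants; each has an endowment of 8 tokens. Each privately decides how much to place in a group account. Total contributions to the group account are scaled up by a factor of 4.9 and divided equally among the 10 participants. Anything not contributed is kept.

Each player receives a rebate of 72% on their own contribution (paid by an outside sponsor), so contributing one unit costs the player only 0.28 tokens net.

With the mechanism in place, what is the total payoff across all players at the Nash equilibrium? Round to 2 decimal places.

With the mechanism, a contributed unit returns (4.9/10) / 0.28 = 1.7500 per unit of net cost to the contributor — now above 1 — so contributing fully is weakly dominant for every player.
So the Nash equilibrium is full contribution by all 10; the group earns 10 × (8 × 0.72 + 4.9 × 8) = 449.60.

449.60 tokens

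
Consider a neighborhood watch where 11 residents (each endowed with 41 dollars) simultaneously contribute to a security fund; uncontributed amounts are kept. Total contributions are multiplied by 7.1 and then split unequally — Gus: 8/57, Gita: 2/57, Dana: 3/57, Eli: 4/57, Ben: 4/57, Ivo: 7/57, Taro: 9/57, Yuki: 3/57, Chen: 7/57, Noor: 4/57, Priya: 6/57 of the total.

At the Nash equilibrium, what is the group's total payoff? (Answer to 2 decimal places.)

701.10 dollars

Player j's private return per contributed unit is 7.1 × (j's share). Contributing is weakly dominant for j when that share is at least 1/7.1 = 0.1408, and contributing 0 is dominant otherwise.
The only share above 0.1408 is Taro's 9/57, contributing 41; the remaining 10 contribute 0. Total contributed: 41.
The security fund pays out 7.1 × 41 = 291.10 in total (split across the unequal shares, but the aggregate is all that matters for the group sum).
The 10 free-riders keep 41 each, adding 410. Group total = 410 + 291.10 = 701.10.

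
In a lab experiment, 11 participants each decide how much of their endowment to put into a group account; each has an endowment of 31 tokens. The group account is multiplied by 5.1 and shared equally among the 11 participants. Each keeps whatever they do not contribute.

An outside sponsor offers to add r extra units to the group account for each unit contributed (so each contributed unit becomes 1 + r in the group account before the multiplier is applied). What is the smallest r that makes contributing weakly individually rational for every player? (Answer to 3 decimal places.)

1.157

With matching at rate r, one contributed unit becomes (1 + r) in the group account and returns 5.1 × (1 + r) / 11 to the contributor.
Setting this equal to 1: 1 + r = 11/5.1 = 2.1569.
So the minimum matching rate is r = 2.1569 − 1 = 1.157.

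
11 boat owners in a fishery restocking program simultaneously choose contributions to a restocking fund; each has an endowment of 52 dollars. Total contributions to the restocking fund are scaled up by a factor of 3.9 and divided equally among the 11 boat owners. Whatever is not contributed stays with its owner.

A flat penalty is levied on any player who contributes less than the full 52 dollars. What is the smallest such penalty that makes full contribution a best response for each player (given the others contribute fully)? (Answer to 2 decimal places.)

33.56 dollars

Given the others contribute fully, the best deviation is to contribute 0 (any partial contribution still incurs the fine and gives up units whose private return 0.3545 is below 1).
Deviating from 52 to 0 saves 52 dollars but forfeits the deviator's share of the drop in the restocking fund: 3.9/11 × 52 = 18.44.
So the deviation gain is 52 − 18.44 = 33.56, and the fine must be at least 33.56 dollars to wipe it out.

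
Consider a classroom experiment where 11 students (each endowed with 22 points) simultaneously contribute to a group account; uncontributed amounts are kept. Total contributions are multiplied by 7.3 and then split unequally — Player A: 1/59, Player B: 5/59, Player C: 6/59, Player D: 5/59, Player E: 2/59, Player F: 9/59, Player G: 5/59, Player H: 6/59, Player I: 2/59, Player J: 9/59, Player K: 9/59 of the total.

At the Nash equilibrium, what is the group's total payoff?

657.80 points

A player with share s gets back 7.3·s per unit contributed, so full contribution is dominant for anyone with s > 1/7.3 = 0.1370 and zero contribution is dominant for anyone below.
Player F, Player J and Player K are above the threshold, contributing 22 each; the remaining 8 contribute 0. Total contributed: 66.
The group account pays out 7.3 × 66 = 481.80 in total (split across the unequal shares, but the aggregate is all that matters for the group sum).
The 8 free-riders keep 22 each, adding 176. Group total = 176 + 481.80 = 657.80.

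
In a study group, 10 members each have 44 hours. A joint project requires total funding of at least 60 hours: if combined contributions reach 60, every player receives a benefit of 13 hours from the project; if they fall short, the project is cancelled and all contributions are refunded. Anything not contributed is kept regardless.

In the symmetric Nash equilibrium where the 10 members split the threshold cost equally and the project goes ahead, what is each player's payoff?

Equal share of the threshold: 60/10 = 6.
At this profile no one gains by cutting their contribution: any cut drops the total below 60, the project is cancelled, contributions are refunded, and the deviator ends with 44, which is less than 44 − 6 + 13 = 51. Contributing more than 6 just wastes the excess. So contributing exactly 6 is a best response.
Each player's payoff: 44 − 6 + 13 = 51.

51 hours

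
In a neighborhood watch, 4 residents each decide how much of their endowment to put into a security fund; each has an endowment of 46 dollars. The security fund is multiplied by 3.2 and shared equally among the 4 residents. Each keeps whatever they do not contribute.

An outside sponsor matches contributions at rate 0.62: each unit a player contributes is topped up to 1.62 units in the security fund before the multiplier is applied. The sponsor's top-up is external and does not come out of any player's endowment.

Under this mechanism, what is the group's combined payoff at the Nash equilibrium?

The effective private return per unit is now 3.2 × 1.62 / 4 = 1.2960 > 1, so every player's dominant strategy flips to full contribution.
At the Nash equilibrium everyone contributes 46. Group total payoff = 3.2 × 1.62 × 184 = 953.86.

953.86 dollars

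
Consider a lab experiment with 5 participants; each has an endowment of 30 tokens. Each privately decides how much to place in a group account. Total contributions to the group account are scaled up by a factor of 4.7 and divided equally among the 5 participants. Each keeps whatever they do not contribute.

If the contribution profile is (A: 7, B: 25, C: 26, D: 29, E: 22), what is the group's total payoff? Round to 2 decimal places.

553.30 tokens

Total contributed: 7 + 25 + 26 + 29 + 22 = 109; total kept: 5 × 30 − 109 = 41.
The group account pays out 4.7 × 109 = 512.30 in aggregate.
Group total = 41 + 512.30 = 553.30.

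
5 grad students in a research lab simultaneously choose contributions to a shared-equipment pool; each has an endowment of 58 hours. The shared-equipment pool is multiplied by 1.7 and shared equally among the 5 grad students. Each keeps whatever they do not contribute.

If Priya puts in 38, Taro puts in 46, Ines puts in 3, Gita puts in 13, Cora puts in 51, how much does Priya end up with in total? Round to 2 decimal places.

Total contributed: 38 + 46 + 3 + 13 + 51 = 151.
Each receives 1.7 × 151 / 5 = 51.34 from the shared-equipment pool.
Priya keeps 58 − 38 = 20, so Priya's payoff is 20 + 51.34 = 71.34.

71.34 hours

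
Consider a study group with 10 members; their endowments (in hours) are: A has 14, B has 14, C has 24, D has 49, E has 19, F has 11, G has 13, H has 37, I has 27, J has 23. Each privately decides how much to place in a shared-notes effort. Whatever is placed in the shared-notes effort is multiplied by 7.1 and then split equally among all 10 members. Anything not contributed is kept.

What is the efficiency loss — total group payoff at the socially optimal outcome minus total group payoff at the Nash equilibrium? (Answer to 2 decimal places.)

1409.10 hours

The private return per contributed unit is 7.1/10 = 0.7100 < 1 for every player regardless of endowment, so the Nash equilibrium is zero contribution and the group total is Σ E_j = 14 + 14 + 24 + 49 + 19 + 11 + 13 + 37 + 27 + 23 = 231.
Each contributed unit returns 7.100 to the group, so the social optimum is full contribution by everyone: group total = 7.100 × 231 = 1640.10.
Efficiency loss = (7.100 − 1) × 231 = 1409.10.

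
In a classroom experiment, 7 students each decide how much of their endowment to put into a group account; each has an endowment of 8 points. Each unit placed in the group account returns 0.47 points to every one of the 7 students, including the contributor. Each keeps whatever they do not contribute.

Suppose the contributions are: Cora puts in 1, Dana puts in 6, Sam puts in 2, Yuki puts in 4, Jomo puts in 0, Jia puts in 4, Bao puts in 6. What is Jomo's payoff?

Total contributed: 1 + 6 + 2 + 4 + 0 + 4 + 6 = 23.
Each receives 0.47 × 23 = 10.81 from the group account.
Jomo keeps 8 − 0 = 8, so Jomo's payoff is 8 + 10.81 = 18.81.

18.81 points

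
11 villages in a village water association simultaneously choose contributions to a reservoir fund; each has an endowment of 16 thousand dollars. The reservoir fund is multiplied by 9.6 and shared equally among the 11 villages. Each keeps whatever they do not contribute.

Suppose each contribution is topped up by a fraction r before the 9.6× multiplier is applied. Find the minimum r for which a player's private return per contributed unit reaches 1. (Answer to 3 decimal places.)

With matching at rate r, one contributed unit becomes (1 + r) in the reservoir fund and returns 9.6 × (1 + r) / 11 to the contributor.
Setting this equal to 1: 1 + r = 11/9.6 = 1.1458.
So the minimum matching rate is r = 1.1458 − 1 = 0.146.

0.146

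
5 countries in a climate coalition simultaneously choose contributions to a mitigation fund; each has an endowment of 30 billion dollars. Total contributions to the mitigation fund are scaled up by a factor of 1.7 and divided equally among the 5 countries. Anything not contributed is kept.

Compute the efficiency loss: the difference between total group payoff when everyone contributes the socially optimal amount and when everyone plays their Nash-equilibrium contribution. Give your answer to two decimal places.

105.00 billion dollars

Each contributed unit returns 1.7/5 = 0.3400 to its contributor — below 1 — so contributing 0 is dominant for every player. At the Nash equilibrium everyone keeps their 30, and the group total is 5 × 30 = 150.
Each contributed unit returns 1.700 to the group as a whole (0.3400 to each of 5 players), which exceeds 1, so the social optimum is full contribution: group total = 1.700 × 150 = 255.00.
Efficiency loss = 255.00 − 150 = 105.00.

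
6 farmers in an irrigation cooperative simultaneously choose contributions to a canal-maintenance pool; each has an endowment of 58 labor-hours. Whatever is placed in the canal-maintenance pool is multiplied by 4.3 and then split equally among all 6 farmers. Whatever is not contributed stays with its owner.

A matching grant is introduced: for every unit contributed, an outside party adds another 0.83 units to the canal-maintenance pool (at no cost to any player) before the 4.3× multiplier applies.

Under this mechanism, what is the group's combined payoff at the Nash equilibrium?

The effective private return per unit is now 4.3 × 1.83 / 6 = 1.3115 > 1, so every player's dominant strategy flips to full contribution.
So the Nash equilibrium is full contribution by all 6; the group earns 4.3 × 1.83 × 348 = 2738.41.

2738.41 labor-hours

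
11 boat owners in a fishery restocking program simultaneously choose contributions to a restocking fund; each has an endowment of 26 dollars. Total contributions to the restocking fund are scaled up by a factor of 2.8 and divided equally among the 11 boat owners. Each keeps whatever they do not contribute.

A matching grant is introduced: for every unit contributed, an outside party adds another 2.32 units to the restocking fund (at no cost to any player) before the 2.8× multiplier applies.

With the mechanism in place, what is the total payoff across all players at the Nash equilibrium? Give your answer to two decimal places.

286.00 dollars

Even with the mechanism, each unit contributed returns only 2.8 × 3.32 / 11 = 0.8451 per unit of net cost, so contributing nothing is still dominant.
At the Nash equilibrium no one contributes; group total payoff = 11 × 26 = 286.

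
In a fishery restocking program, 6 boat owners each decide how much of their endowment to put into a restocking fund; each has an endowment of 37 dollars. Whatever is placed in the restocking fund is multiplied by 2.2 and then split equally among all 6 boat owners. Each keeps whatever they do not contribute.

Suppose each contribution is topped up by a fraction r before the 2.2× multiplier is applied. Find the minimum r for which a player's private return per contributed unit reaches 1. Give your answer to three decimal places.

With matching at rate r, one contributed unit becomes (1 + r) in the restocking fund and returns 2.2 × (1 + r) / 6 to the contributor.
Setting this equal to 1: 1 + r = 6/2.2 = 2.7273.
So the minimum matching rate is r = 2.7273 − 1 = 1.727.

1.727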